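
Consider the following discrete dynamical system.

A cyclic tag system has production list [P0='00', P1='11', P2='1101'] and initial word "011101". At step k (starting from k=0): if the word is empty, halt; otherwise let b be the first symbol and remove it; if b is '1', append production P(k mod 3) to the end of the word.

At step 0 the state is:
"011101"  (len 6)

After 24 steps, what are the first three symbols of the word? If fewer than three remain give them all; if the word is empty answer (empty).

010

step 0: "011101"  (len 6)
step 1: "11101"  (len 5)
step 2: "110111"  (len 6)
step 3: "101111101"  (len 9)
step 4: "0111110100"  (len 10)
step 5: "111110100"  (len 9)
step 6: "111101001101"  (len 12)
step 7: "1110100110100"  (len 13)
step 8: "11010011010011"  (len 14)
step 9: "10100110100111101"  (len 17)
step 10: "010011010011110100"  (len 18)
step 11: "10011010011110100"  (len 17)
step 12: "00110100111101001101"  (len 20)
step 13: "0110100111101001101"  (len 19)
step 14: "110100111101001101"  (len 18)
step 15: "101001111010011011101"  (len 21)
step 16: "0100111101001101110100"  (len 22)
step 17: "100111101001101110100"  (len 21)
step 18: "001111010011011101001101"  (len 24)
step 19: "01111010011011101001101"  (len 23)
step 20: "1111010011011101001101"  (len 22)
step 21: "1110100110111010011011101"  (len 25)
step 22: "11010011011101001101110100"  (len 26)
step 23: "101001101110100110111010011"  (len 27)
step 24: "010011011101001101110100111101"  (len 30)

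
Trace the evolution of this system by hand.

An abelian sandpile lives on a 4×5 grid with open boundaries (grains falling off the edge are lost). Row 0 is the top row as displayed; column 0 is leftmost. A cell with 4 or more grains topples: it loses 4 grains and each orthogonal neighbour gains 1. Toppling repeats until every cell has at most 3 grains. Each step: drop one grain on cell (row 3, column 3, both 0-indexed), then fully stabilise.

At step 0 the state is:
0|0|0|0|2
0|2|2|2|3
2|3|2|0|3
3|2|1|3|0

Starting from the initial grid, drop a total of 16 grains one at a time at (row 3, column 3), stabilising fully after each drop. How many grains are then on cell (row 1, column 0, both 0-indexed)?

2

step 0: 0|0|0|0|2
0|2|2|2|3
2|3|2|0|3
3|2|1|3|0
step 1: 0|0|0|0|2
0|2|2|2|3
2|3|2|1|3
3|2|2|0|1
step 2: 0|0|0|0|2
0|2|2|2|3
2|3|2|1|3
3|2|2|1|1
step 3: 0|0|0|0|2
0|2|2|2|3
2|3|2|1|3
3|2|2|2|1
step 4: 0|0|0|0|2
0|2|2|2|3
2|3|2|1|3
3|2|2|3|1
step 5: 0|0|0|0|2
0|2|2|2|3
2|3|2|2|3
3|2|3|0|2
step 6: 0|0|0|0|2
0|2|2|2|3
2|3|2|2|3
3|2|3|1|2
step 7: 0|0|0|0|2
0|2|2|2|3
2|3|2|2|3
3|2|3|2|2
step 8: 0|0|0|0|2
0|2|2|2|3
2|3|2|2|3
3|2|3|3|2
step 9: 0|0|0|0|2
0|2|2|2|3
2|3|3|3|3
3|3|0|1|3
step 10: 0|0|0|0|2
0|2|2|2|3
2|3|3|3|3
3|3|0|2|3
step 11: 0|0|0|0|2
0|2|2|2|3
2|3|3|3|3
3|3|0|3|3
step 12: 0|1|1|1|3
2|0|1|1|1
0|3|2|3|2
1|1|3|2|1
step 13: 0|1|1|1|3
2|0|1|1|1
0|3|2|3|2
1|1|3|3|1
step 14: 0|1|1|1|3
2|1|2|2|1
1|0|1|1|3
1|3|1|2|2
step 15: 0|1|1|1|3
2|1|2|2|1
1|0|1|1|3
1|3|1|3|2
step 16: 0|1|1|1|3
2|1|2|2|1
1|0|1|2|3
1|3|2|0|3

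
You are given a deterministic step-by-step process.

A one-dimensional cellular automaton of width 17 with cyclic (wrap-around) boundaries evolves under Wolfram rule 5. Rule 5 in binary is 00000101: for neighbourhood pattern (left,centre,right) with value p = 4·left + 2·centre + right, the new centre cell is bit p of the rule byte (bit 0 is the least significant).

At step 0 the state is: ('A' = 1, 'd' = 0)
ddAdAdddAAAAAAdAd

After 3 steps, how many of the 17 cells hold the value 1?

0) ddAdAdddAAAAAAdAd
1) AdAdAdAddddddddAd
2) AdAdAdAdAAAAAAdAd
3) AdAdAdAddddddddAd

5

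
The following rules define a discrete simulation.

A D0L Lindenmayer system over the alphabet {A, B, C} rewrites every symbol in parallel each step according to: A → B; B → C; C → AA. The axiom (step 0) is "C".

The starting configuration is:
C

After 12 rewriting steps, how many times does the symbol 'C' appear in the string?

0) C
1) AA
2) BB
3) CC
4) AAAA
5) BBBB
6) CCCC
7) AAAAAAAA
8) BBBBBBBB
9) CCCCCCCC
10) AAAAAAAAAAAAAAAA
11) BBBBBBBBBBBBBBBB
12) CCCCCCCCCCCCCCCC

16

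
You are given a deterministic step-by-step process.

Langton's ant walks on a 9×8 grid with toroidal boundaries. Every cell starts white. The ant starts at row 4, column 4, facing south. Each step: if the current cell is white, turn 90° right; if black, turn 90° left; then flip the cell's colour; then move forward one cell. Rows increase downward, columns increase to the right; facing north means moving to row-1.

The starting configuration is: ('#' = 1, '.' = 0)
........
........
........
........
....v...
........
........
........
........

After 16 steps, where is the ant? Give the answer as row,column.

4,4

0) ........
........
........
........
....v...
........
........
........
........
1) ........
........
........
........
...<#...
........
........
........
........
2) ........
........
........
...^....
...##...
........
........
........
........
3) ........
........
........
...#>...
...##...
........
........
........
........
4) ........
........
........
...##...
...#v...
........
........
........
........
5) ........
........
........
...##...
...#.>..
........
........
........
........
6) ........
........
........
...##...
...#.#..
.....v..
........
........
........
7) ........
........
........
...##...
...#.#..
....<#..
........
........
........
8) ........
........
........
...##...
...#^#..
....##..
........
........
........
9) ........
........
........
...##...
...##>..
....##..
........
........
........
10) ........
........
........
...##^..
...##...
....##..
........
........
........
11) ........
........
........
...###>.
...##...
....##..
........
........
........
12) ........
........
........
...####.
...##.v.
....##..
........
........
........
13) ........
........
........
...####.
...##<#.
....##..
........
........
........
14) ........
........
........
...##^#.
...####.
....##..
........
........
........
15) ........
........
........
...#<.#.
...####.
....##..
........
........
........
16) ........
........
........
...#..#.
...#v##.
....##..
........
........
........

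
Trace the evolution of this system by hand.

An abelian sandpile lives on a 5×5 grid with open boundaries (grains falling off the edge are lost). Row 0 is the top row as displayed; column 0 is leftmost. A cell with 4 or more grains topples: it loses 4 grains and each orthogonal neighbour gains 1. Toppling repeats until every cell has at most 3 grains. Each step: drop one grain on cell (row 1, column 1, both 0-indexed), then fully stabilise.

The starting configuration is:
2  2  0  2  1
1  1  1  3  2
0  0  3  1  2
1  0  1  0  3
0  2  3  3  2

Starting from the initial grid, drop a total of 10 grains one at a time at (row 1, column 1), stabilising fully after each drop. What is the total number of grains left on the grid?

42

t=0: 2  2  0  2  1
1  1  1  3  2
0  0  3  1  2
1  0  1  0  3
0  2  3  3  2
t=1: 2  2  0  2  1
1  2  1  3  2
0  0  3  1  2
1  0  1  0  3
0  2  3  3  2
t=2: 2  2  0  2  1
1  3  1  3  2
0  0  3  1  2
1  0  1  0  3
0  2  3  3  2
t=3: 2  3  0  2  1
2  0  2  3  2
0  1  3  1  2
1  0  1  0  3
0  2  3  3  2
t=4: 2  3  0  2  1
2  1  2  3  2
0  1  3  1  2
1  0  1  0  3
0  2  3  3  2
t=5: 2  3  0  2  1
2  2  2  3  2
0  1  3  1  2
1  0  1  0  3
0  2  3  3  2
t=6: 2  3  0  2  1
2  3  2  3  2
0  1  3  1  2
1  0  1  0  3
0  2  3  3  2
t=7: 3  0  1  2  1
3  1  3  3  2
0  2  3  1  2
1  0  1  0  3
0  2  3  3  2
t=8: 3  0  1  2  1
3  2  3  3  2
0  2  3  1  2
1  0  1  0  3
0  2  3  3  2
t=9: 3  0  1  2  1
3  3  3  3  2
0  2  3  1  2
1  0  1  0  3
0  2  3  3  2
t=10: 0  2  2  3  1
1  3  2  0  3
2  0  1  3  2
1  1  2  0  3
0  2  3  3  2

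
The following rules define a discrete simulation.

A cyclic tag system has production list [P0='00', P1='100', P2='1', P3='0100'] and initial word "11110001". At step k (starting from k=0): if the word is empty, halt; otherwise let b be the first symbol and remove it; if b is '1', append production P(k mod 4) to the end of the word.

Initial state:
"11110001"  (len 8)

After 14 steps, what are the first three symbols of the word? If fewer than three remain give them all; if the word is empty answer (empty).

k=0  "11110001"  (len 8)
k=1  "111000100"  (len 9)
k=2  "11000100100"  (len 11)
k=3  "10001001001"  (len 11)
k=4  "00010010010100"  (len 14)
k=5  "0010010010100"  (len 13)
k=6  "010010010100"  (len 12)
k=7  "10010010100"  (len 11)
k=8  "00100101000100"  (len 14)
k=9  "0100101000100"  (len 13)
k=10  "100101000100"  (len 12)
k=11  "001010001001"  (len 12)
k=12  "01010001001"  (len 11)
k=13  "1010001001"  (len 10)
k=14  "010001001100"  (len 12)

010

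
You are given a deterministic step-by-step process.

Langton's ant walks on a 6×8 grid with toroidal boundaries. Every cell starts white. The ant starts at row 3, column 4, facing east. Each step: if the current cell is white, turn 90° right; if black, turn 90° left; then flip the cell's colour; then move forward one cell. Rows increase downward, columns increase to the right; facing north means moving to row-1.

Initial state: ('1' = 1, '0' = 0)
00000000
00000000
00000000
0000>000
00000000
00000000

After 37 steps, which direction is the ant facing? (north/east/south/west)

t=0: 00000000
00000000
00000000
0000>000
00000000
00000000
t=1: 00000000
00000000
00000000
00001000
0000v000
00000000
t=2: 00000000
00000000
00000000
00001000
000<1000
00000000
t=3: 00000000
00000000
00000000
000^1000
00011000
00000000
t=4: 00000000
00000000
00000000
0001>000
00011000
00000000
t=5: 00000000
00000000
0000^000
00010000
00011000
00000000
t=6: 00000000
00000000
00001>00
00010000
00011000
00000000
t=7: 00000000
00000000
00001100
00010v00
00011000
00000000
t=8: 00000000
00000000
00001100
0001<100
00011000
00000000
t=9: 00000000
00000000
0000^100
00011100
00011000
00000000
t=10: 00000000
00000000
000<0100
00011100
00011000
00000000
t=11: 00000000
000^0000
00010100
00011100
00011000
00000000
t=12: 00000000
0001>000
00010100
00011100
00011000
00000000
t=13: 00000000
00011000
0001v100
00011100
00011000
00000000
t=14: 00000000
00011000
000<1100
00011100
00011000
00000000
t=15: 00000000
00011000
00001100
000v1100
00011000
00000000
t=16: 00000000
00011000
00001100
0000>100
00011000
00000000
t=17: 00000000
00011000
0000^100
00000100
00011000
00000000
t=18: 00000000
00011000
000<0100
00000100
00011000
00000000
t=19: 00000000
000^1000
00010100
00000100
00011000
00000000
t=20: 00000000
00<01000
00010100
00000100
00011000
00000000
t=21: 00^00000
00101000
00010100
00000100
00011000
00000000
t=22: 001>0000
00101000
00010100
00000100
00011000
00000000
t=23: 00110000
001v1000
00010100
00000100
00011000
00000000
t=24: 00110000
00<11000
00010100
00000100
00011000
00000000
t=25: 00110000
00011000
00v10100
00000100
00011000
00000000
t=26: 00110000
00011000
0<110100
00000100
00011000
00000000
t=27: 00110000
0^011000
01110100
00000100
00011000
00000000
t=28: 00110000
01>11000
01110100
00000100
00011000
00000000
t=29: 00110000
01111000
01v10100
00000100
00011000
00000000
t=30: 00110000
01111000
010>0100
00000100
00011000
00000000
t=31: 00110000
011^1000
01000100
00000100
00011000
00000000
t=32: 00110000
01<01000
01000100
00000100
00011000
00000000
t=33: 00110000
01001000
01v00100
00000100
00011000
00000000
t=34: 00110000
01001000
0<100100
00000100
00011000
00000000
t=35: 00110000
01001000
00100100
0v000100
00011000
00000000
t=36: 00110000
01001000
00100100
<1000100
00011000
00000000
t=37: 00110000
01001000
^0100100
11000100
00011000
00000000

north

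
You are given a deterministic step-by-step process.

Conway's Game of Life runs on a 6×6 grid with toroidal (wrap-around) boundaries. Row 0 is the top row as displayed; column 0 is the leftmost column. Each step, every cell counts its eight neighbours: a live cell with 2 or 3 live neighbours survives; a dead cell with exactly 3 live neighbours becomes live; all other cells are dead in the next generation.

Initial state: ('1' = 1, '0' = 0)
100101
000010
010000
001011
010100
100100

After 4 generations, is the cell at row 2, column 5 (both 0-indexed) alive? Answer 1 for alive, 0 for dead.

step 0: 100101
000010
010000
001011
010100
100100
step 1: 100101
100011
000111
111110
110101
110101
step 2: 001100
000000
000000
000000
000000
000100
step 3: 001100
000000
000000
000000
000000
001100
step 4: 001100
000000
000000
000000
000000
001100

0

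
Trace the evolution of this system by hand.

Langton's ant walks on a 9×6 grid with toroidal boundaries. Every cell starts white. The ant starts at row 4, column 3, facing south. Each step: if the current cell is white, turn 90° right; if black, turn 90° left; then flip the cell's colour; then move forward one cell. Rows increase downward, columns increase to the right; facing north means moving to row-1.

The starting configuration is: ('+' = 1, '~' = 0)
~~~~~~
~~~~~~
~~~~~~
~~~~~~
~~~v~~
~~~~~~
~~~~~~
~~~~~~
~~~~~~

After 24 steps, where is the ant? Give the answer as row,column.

step 0: ~~~~~~
~~~~~~
~~~~~~
~~~~~~
~~~v~~
~~~~~~
~~~~~~
~~~~~~
~~~~~~
step 1: ~~~~~~
~~~~~~
~~~~~~
~~~~~~
~~<+~~
~~~~~~
~~~~~~
~~~~~~
~~~~~~
step 2: ~~~~~~
~~~~~~
~~~~~~
~~^~~~
~~++~~
~~~~~~
~~~~~~
~~~~~~
~~~~~~
step 3: ~~~~~~
~~~~~~
~~~~~~
~~+>~~
~~++~~
~~~~~~
~~~~~~
~~~~~~
~~~~~~
step 4: ~~~~~~
~~~~~~
~~~~~~
~~++~~
~~+v~~
~~~~~~
~~~~~~
~~~~~~
~~~~~~
step 5: ~~~~~~
~~~~~~
~~~~~~
~~++~~
~~+~>~
~~~~~~
~~~~~~
~~~~~~
~~~~~~
step 6: ~~~~~~
~~~~~~
~~~~~~
~~++~~
~~+~+~
~~~~v~
~~~~~~
~~~~~~
~~~~~~
step 7: ~~~~~~
~~~~~~
~~~~~~
~~++~~
~~+~+~
~~~<+~
~~~~~~
~~~~~~
~~~~~~
step 8: ~~~~~~
~~~~~~
~~~~~~
~~++~~
~~+^+~
~~~++~
~~~~~~
~~~~~~
~~~~~~
step 9: ~~~~~~
~~~~~~
~~~~~~
~~++~~
~~++>~
~~~++~
~~~~~~
~~~~~~
~~~~~~
step 10: ~~~~~~
~~~~~~
~~~~~~
~~++^~
~~++~~
~~~++~
~~~~~~
~~~~~~
~~~~~~
step 11: ~~~~~~
~~~~~~
~~~~~~
~~+++>
~~++~~
~~~++~
~~~~~~
~~~~~~
~~~~~~
step 12: ~~~~~~
~~~~~~
~~~~~~
~~++++
~~++~v
~~~++~
~~~~~~
~~~~~~
~~~~~~
step 13: ~~~~~~
~~~~~~
~~~~~~
~~++++
~~++<+
~~~++~
~~~~~~
~~~~~~
~~~~~~
step 14: ~~~~~~
~~~~~~
~~~~~~
~~++^+
~~++++
~~~++~
~~~~~~
~~~~~~
~~~~~~
step 15: ~~~~~~
~~~~~~
~~~~~~
~~+<~+
~~++++
~~~++~
~~~~~~
~~~~~~
~~~~~~
step 16: ~~~~~~
~~~~~~
~~~~~~
~~+~~+
~~+v++
~~~++~
~~~~~~
~~~~~~
~~~~~~
step 17: ~~~~~~
~~~~~~
~~~~~~
~~+~~+
~~+~>+
~~~++~
~~~~~~
~~~~~~
~~~~~~
step 18: ~~~~~~
~~~~~~
~~~~~~
~~+~^+
~~+~~+
~~~++~
~~~~~~
~~~~~~
~~~~~~
step 19: ~~~~~~
~~~~~~
~~~~~~
~~+~+>
~~+~~+
~~~++~
~~~~~~
~~~~~~
~~~~~~
step 20: ~~~~~~
~~~~~~
~~~~~^
~~+~+~
~~+~~+
~~~++~
~~~~~~
~~~~~~
~~~~~~
step 21: ~~~~~~
~~~~~~
>~~~~+
~~+~+~
~~+~~+
~~~++~
~~~~~~
~~~~~~
~~~~~~
step 22: ~~~~~~
~~~~~~
+~~~~+
v~+~+~
~~+~~+
~~~++~
~~~~~~
~~~~~~
~~~~~~
step 23: ~~~~~~
~~~~~~
+~~~~+
+~+~+<
~~+~~+
~~~++~
~~~~~~
~~~~~~
~~~~~~
step 24: ~~~~~~
~~~~~~
+~~~~^
+~+~++
~~+~~+
~~~++~
~~~~~~
~~~~~~
~~~~~~

2,5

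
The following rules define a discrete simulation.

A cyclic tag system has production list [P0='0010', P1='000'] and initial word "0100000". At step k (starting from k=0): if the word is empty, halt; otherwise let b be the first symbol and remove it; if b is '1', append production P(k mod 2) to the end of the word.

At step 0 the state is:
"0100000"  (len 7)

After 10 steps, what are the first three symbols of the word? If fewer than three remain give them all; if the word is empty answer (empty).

0) "0100000"  (len 7)
1) "100000"  (len 6)
2) "00000000"  (len 8)
3) "0000000"  (len 7)
4) "000000"  (len 6)
5) "00000"  (len 5)
6) "0000"  (len 4)
7) "000"  (len 3)
8) "00"  (len 2)
9) "0"  (len 1)
10) (halted — word empty)

(empty)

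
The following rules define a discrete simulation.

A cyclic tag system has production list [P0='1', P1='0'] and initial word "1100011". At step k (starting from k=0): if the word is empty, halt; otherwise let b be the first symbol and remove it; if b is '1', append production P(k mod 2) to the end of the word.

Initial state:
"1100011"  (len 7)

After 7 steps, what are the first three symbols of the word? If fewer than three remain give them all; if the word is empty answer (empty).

100

[0] "1100011"  (len 7)
[1] "1000111"  (len 7)
[2] "0001110"  (len 7)
[3] "001110"  (len 6)
[4] "01110"  (len 5)
[5] "1110"  (len 4)
[6] "1100"  (len 4)
[7] "1001"  (len 4)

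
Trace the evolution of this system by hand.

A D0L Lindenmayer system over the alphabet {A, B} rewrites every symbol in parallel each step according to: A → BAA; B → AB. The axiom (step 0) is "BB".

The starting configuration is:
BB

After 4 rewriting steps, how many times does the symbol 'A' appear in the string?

42

gen 0: BB
gen 1: ABAB
gen 2: BAAABBAAAB
gen 3: ABBAABAABAAABABBAABAABAAAB
gen 4: BAAABABBAABAAABBAABAAABBAABAABAAABBAAABABBAABAAABBAABAAABBAABAABAAAB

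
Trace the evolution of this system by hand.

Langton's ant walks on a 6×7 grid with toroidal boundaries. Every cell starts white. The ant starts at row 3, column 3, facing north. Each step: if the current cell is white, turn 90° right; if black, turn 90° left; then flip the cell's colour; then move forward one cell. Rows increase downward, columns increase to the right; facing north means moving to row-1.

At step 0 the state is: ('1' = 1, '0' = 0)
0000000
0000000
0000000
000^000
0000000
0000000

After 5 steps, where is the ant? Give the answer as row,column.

0) 0000000
0000000
0000000
000^000
0000000
0000000
1) 0000000
0000000
0000000
0001>00
0000000
0000000
2) 0000000
0000000
0000000
0001100
0000v00
0000000
3) 0000000
0000000
0000000
0001100
000<100
0000000
4) 0000000
0000000
0000000
000^100
0001100
0000000
5) 0000000
0000000
0000000
00<0100
0001100
0000000

3,2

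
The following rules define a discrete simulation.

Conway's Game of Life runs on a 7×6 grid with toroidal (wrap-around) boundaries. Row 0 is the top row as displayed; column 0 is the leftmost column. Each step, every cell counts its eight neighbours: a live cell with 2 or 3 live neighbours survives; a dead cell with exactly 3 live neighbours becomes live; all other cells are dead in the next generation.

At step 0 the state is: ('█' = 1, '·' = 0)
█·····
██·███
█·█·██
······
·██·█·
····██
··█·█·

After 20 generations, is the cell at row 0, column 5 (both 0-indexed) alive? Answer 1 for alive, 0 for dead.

[0] █·····
██·███
█·█·██
······
·██·█·
····██
··█·█·
[1] █·█···
··██··
··█···
█·█·█·
···███
·██·██
···██·
[2] ·██·█·
··██··
··█···
·██·█·
······
█·█···
█···█·
[3] ·██·██
······
······
·███··
··██··
·█···█
█·█···
[4] ████·█
······
··█···
·█·█··
█··██·
██·█··
··███·
[5] ██···█
█··█··
··█···
·█·██·
█··███
██····
······
[6] ██···█
█·█··█
·██·█·
██····
···█··
██··█·
·····█
[7] ·█··█·
··███·
··██··
██·█··
··█··█
█···██
····█·
[8] ··█·██
·█··█·
······
██·██·
··██··
█··██·
█··██·
[9] ███···
···███
██████
·█·██·
█·····
·█····
███···
[10] ····█·
······
·█····
······
███···
··█···
······
[11] ······
······
······
█·█···
·██···
··█···
······
[12] ······
······
······
··█···
··██··
·██···
······
[13] ······
······
······
··██··
···█··
·███··
······
[14] ······
······
······
··██··
·█··█·
··██··
··█···
[15] ······
······
······
··██··
·█··█·
·███··
··██··
[16] ······
······
······
··██··
·█··█·
·█··█·
·█·█··
[17] ······
······
······
··██··
·█··█·
██·██·
··█···
[18] ······
······
······
··██··
██··██
██·███
·███··
[19] ··█···
······
······
██████
······
······
·█·█·█
[20] ··█···
······
██████
██████
██████
······
··█···

0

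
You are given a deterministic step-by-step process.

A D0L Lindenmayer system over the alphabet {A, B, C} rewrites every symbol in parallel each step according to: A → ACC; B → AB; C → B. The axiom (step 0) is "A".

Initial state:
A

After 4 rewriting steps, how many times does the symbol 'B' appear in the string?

6

t=0: A
t=1: ACC
t=2: ACCBB
t=3: ACCBBABAB
t=4: ACCBBABABACCABACCAB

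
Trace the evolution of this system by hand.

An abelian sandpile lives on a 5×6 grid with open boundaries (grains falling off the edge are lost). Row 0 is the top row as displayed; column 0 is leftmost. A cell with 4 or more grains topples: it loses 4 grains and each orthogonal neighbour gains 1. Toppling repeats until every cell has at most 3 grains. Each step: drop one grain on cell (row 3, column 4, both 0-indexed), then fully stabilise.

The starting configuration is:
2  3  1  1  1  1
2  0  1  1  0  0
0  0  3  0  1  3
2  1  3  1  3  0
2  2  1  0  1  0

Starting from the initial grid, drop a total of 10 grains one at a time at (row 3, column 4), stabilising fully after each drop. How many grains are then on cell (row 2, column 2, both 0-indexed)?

0) 2  3  1  1  1  1
2  0  1  1  0  0
0  0  3  0  1  3
2  1  3  1  3  0
2  2  1  0  1  0
1) 2  3  1  1  1  1
2  0  1  1  0  0
0  0  3  0  2  3
2  1  3  2  0  1
2  2  1  0  2  0
2) 2  3  1  1  1  1
2  0  1  1  0  0
0  0  3  0  2  3
2  1  3  2  1  1
2  2  1  0  2  0
3) 2  3  1  1  1  1
2  0  1  1  0  0
0  0  3  0  2  3
2  1  3  2  2  1
2  2  1  0  2  0
4) 2  3  1  1  1  1
2  0  1  1  0  0
0  0  3  0  2  3
2  1  3  2  3  1
2  2  1  0  2  0
5) 2  3  1  1  1  1
2  0  1  1  0  0
0  0  3  0  3  3
2  1  3  3  0  2
2  2  1  0  3  0
6) 2  3  1  1  1  1
2  0  1  1  0  0
0  0  3  0  3  3
2  1  3  3  1  2
2  2  1  0  3  0
7) 2  3  1  1  1  1
2  0  1  1  0  0
0  0  3  0  3  3
2  1  3  3  2  2
2  2  1  0  3  0
8) 2  3  1  1  1  1
2  0  1  1  0  0
0  0  3  0  3  3
2  1  3  3  3  2
2  2  1  0  3  0
9) 2  3  1  1  1  1
2  0  2  1  1  1
0  1  0  3  2  1
2  2  1  2  0  1
2  2  2  2  1  2
10) 2  3  1  1  1  1
2  0  2  1  1  1
0  1  0  3  2  1
2  2  1  2  1  1
2  2  2  2  1  2

0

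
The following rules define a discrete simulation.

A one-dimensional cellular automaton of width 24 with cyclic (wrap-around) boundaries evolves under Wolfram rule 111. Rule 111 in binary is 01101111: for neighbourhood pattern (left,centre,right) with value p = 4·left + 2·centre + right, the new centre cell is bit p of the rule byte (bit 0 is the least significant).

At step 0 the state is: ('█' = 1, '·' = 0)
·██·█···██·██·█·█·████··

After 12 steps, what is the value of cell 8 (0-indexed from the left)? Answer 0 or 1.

0

gen 0: ·██·█···██·██·█·█·████··
gen 1: █████·█████████████··█·█
gen 2: ····███···········█·████
gen 3: ·████·█·█████████████··█
gen 4: ██··█████···········█·██
gen 5: ·█·██···█·█████████████·
gen 6: █████·█████···········█·
gen 7: █···███···█·████████████
gen 8: █·███·█·█████···········
gen 9: ███·█████···█·██████████
gen 10: ··███···█·█████·········
gen 11: ███·█·█████···█·████████
gen 12: ··█████···█·█████·······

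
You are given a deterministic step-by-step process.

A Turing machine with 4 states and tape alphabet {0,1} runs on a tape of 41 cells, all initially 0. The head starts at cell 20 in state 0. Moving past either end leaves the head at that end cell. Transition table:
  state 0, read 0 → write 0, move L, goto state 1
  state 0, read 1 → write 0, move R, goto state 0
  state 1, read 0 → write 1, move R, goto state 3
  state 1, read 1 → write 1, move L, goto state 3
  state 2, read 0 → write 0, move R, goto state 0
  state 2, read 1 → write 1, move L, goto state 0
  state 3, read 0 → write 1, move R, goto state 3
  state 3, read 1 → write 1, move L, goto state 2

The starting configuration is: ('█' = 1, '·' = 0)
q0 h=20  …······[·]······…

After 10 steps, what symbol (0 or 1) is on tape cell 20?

t=0: q0 h=20  …······[·]······…
t=1: q1 h=19  …······[·]······…
t=2: q3 h=20  …·····█[·]······…
t=3: q3 h=21  …····██[·]······…
t=4: q3 h=22  …···███[·]······…
t=5: q3 h=23  …··████[·]······…
t=6: q3 h=24  …·█████[·]······…
t=7: q3 h=25  …██████[·]······…
t=8: q3 h=26  …██████[·]······…
t=9: q3 h=27  …██████[·]······…
t=10: q3 h=28  …██████[·]······…

1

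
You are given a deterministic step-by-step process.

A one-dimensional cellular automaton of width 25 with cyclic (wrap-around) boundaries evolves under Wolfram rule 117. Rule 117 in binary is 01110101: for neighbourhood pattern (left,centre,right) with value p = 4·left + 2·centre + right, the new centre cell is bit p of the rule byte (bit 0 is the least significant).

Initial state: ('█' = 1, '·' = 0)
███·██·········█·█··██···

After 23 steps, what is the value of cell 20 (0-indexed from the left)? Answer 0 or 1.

1

k=0  ███·██·········█·█··██···
k=1  ··██·█████████·████··███·
k=2  █··██········██···██···██
k=3  ██··████████··███··███···
k=4  ·██········██···██···███·
k=5  ··████████··███··███···██
k=6  █········██···██···███··█
k=7  ████████··███··███···██··
k=8  ·······██···██···███··██·
k=9  ██████··███··███···██··██
k=10  ·····██···██···███··██···
k=11  ████··███··███···██··████
k=12  ···██···██···███··██·····
k=13  ██··███··███···██··██████
k=14  ·██···██···███··██·······
k=15  ··███··███···██··████████
k=16  █···██···███··██········█
k=17  ███··███···██··████████··
k=18  ··██···███··██········██·
k=19  █··███···██··████████··██
k=20  ██···███··██········██···
k=21  ·███···██··████████··███·
k=22  ···███··██········██···██
k=23  ██···██··████████··███··█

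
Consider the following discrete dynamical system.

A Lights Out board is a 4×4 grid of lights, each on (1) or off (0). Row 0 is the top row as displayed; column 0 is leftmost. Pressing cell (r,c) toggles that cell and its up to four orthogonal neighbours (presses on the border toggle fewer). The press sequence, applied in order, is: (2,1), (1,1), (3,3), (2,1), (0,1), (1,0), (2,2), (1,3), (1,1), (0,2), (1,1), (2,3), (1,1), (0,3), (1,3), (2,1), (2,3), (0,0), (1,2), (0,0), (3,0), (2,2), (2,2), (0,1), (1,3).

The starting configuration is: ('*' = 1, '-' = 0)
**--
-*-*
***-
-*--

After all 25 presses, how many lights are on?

8

t=0: **--
-*-*
***-
-*--
t=1: **--
---*
----
----
t=2: *---
****
-*--
----
t=3: *---
****
-*-*
--**
t=4: *---
*-**
*-**
-***
t=5: -**-
****
*-**
-***
t=6: ***-
--**
--**
-***
t=7: ***-
---*
-*--
-*-*
t=8: ****
--*-
-*-*
-*-*
t=9: *-**
**--
---*
-*-*
t=10: **--
***-
---*
-*-*
t=11: *---
----
-*-*
-*-*
t=12: *---
---*
-**-
-*--
t=13: **--
****
--*-
-*--
t=14: ****
***-
--*-
-*--
t=15: ***-
**-*
--**
-*--
t=16: ***-
*--*
**-*
----
t=17: ***-
*---
***-
---*
t=18: --*-
----
***-
---*
t=19: ----
-***
**--
---*
t=20: **--
****
**--
---*
t=21: **--
****
-*--
**-*
t=22: **--
**-*
--**
****
t=23: **--
****
-*--
**-*
t=24: --*-
*-**
-*--
**-*
t=25: --**
*---
-*-*
**-*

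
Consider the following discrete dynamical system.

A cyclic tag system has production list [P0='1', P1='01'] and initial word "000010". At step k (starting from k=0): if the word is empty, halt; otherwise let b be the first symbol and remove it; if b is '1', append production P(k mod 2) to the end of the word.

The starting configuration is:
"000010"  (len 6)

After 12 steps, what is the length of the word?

gen 0: "000010"  (len 6)
gen 1: "00010"  (len 5)
gen 2: "0010"  (len 4)
gen 3: "010"  (len 3)
gen 4: "10"  (len 2)
gen 5: "01"  (len 2)
gen 6: "1"  (len 1)
gen 7: "1"  (len 1)
gen 8: "01"  (len 2)
gen 9: "1"  (len 1)
gen 10: "01"  (len 2)
gen 11: "1"  (len 1)
gen 12: "01"  (len 2)

2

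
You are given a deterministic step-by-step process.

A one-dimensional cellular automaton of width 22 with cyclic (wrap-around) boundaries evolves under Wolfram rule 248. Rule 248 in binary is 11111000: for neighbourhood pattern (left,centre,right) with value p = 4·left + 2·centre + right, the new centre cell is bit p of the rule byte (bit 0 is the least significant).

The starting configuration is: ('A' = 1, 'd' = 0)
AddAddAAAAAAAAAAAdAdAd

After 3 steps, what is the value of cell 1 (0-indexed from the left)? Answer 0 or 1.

0) AddAddAAAAAAAAAAAdAdAd
1) dAddAdAAAAAAAAAAAAdAdA
2) AdAddAAAAAAAAAAAAAAdAd
3) dAdAdAAAAAAAAAAAAAAAdA

1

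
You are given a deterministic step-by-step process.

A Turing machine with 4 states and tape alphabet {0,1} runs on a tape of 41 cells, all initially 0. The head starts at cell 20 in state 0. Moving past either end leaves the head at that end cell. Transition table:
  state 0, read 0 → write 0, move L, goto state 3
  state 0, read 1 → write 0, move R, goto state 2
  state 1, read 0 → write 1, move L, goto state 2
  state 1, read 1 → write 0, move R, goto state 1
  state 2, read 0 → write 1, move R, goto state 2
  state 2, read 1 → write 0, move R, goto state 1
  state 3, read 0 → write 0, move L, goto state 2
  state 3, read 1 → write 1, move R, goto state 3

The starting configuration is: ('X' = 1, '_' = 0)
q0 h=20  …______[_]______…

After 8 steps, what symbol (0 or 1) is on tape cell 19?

1

[0] q0 h=20  …______[_]______…
[1] q3 h=19  …______[_]______…
[2] q2 h=18  …______[_]______…
[3] q2 h=19  …_____X[_]______…
[4] q2 h=20  …____XX[_]______…
[5] q2 h=21  …___XXX[_]______…
[6] q2 h=22  …__XXXX[_]______…
[7] q2 h=23  …_XXXXX[_]______…
[8] q2 h=24  …XXXXXX[_]______…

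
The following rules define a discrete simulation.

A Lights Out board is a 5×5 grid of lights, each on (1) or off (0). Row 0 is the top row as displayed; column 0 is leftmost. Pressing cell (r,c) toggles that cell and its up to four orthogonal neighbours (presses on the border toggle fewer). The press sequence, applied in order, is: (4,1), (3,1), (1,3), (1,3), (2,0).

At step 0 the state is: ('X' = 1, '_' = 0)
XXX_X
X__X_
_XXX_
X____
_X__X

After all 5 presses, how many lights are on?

15

gen 0: XXX_X
X__X_
_XXX_
X____
_X__X
gen 1: XXX_X
X__X_
_XXX_
XX___
X_X_X
gen 2: XXX_X
X__X_
__XX_
__X__
XXX_X
gen 3: XXXXX
X_X_X
__X__
__X__
XXX_X
gen 4: XXX_X
X__X_
__XX_
__X__
XXX_X
gen 5: XXX_X
___X_
XXXX_
X_X__
XXX_X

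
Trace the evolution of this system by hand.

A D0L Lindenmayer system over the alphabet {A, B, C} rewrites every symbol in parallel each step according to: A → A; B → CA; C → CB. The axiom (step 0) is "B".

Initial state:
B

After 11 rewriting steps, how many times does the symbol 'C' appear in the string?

89

0) B
1) CA
2) CBA
3) CBCAA
4) CBCACBAA
5) CBCACBACBCAAA
6) CBCACBACBCAACBCACBAAA
7) CBCACBACBCAACBCACBAACBCACBACBCAAAA
8) CBCACBACBCAACBCACBAACBCACBACBCAAACBCACBACBCAACBCACBAAAA
9) CBCACBACBCAACBCACBAACBCACBACBCAAACBCACBACBCAACBCACBAAACBCACBACBCAACBCACBAACBCACBACBCAAAAA
10) CBCACBACBCAACBCACBAACBCACBACBCAAACBCACBACBCAACBCACBAAACBCA…AACBCACBACBCAACBCACBAACBCACBACBCAAACBCACBACBCAACBCACBAAAAA  (len 144)
11) CBCACBACBCAACBCACBAACBCACBACBCAAACBCACBACBCAACBCACBAAACBCA…ACBCACBACBCAACBCACBAAACBCACBACBCAACBCACBAACBCACBACBCAAAAAA  (len 233)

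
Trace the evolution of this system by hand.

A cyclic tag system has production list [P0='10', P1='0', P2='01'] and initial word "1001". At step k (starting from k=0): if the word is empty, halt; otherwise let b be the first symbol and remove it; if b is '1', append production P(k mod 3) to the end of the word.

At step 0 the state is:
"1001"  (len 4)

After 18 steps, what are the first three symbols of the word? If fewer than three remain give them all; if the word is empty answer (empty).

(empty)

t=0: "1001"  (len 4)
t=1: "00110"  (len 5)
t=2: "0110"  (len 4)
t=3: "110"  (len 3)
t=4: "1010"  (len 4)
t=5: "0100"  (len 4)
t=6: "100"  (len 3)
t=7: "0010"  (len 4)
t=8: "010"  (len 3)
t=9: "10"  (len 2)
t=10: "010"  (len 3)
t=11: "10"  (len 2)
t=12: "001"  (len 3)
t=13: "01"  (len 2)
t=14: "1"  (len 1)
t=15: "01"  (len 2)
t=16: "1"  (len 1)
t=17: "0"  (len 1)
t=18: (halted — word empty)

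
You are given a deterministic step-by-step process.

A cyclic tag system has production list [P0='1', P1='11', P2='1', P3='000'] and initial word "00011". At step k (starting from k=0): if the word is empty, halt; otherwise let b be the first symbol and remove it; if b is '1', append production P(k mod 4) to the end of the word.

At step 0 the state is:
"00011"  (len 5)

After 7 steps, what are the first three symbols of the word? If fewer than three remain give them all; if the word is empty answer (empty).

0) "00011"  (len 5)
1) "0011"  (len 4)
2) "011"  (len 3)
3) "11"  (len 2)
4) "1000"  (len 4)
5) "0001"  (len 4)
6) "001"  (len 3)
7) "01"  (len 2)

01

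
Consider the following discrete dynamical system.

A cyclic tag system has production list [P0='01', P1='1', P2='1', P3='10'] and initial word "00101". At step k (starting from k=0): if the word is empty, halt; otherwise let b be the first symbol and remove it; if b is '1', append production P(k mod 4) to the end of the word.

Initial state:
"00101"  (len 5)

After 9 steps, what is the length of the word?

4

gen 0: "00101"  (len 5)
gen 1: "0101"  (len 4)
gen 2: "101"  (len 3)
gen 3: "011"  (len 3)
gen 4: "11"  (len 2)
gen 5: "101"  (len 3)
gen 6: "011"  (len 3)
gen 7: "11"  (len 2)
gen 8: "110"  (len 3)
gen 9: "1001"  (len 4)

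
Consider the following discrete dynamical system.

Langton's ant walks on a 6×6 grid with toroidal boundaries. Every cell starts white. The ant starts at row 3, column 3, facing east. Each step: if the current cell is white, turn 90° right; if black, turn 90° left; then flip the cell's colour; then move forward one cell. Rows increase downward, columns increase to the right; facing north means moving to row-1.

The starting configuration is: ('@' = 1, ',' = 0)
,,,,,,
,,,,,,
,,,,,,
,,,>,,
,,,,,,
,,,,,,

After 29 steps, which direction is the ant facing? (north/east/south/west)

south

[0] ,,,,,,
,,,,,,
,,,,,,
,,,>,,
,,,,,,
,,,,,,
[1] ,,,,,,
,,,,,,
,,,,,,
,,,@,,
,,,v,,
,,,,,,
[2] ,,,,,,
,,,,,,
,,,,,,
,,,@,,
,,<@,,
,,,,,,
[3] ,,,,,,
,,,,,,
,,,,,,
,,^@,,
,,@@,,
,,,,,,
[4] ,,,,,,
,,,,,,
,,,,,,
,,@>,,
,,@@,,
,,,,,,
[5] ,,,,,,
,,,,,,
,,,^,,
,,@,,,
,,@@,,
,,,,,,
[6] ,,,,,,
,,,,,,
,,,@>,
,,@,,,
,,@@,,
,,,,,,
[7] ,,,,,,
,,,,,,
,,,@@,
,,@,v,
,,@@,,
,,,,,,
[8] ,,,,,,
,,,,,,
,,,@@,
,,@<@,
,,@@,,
,,,,,,
[9] ,,,,,,
,,,,,,
,,,^@,
,,@@@,
,,@@,,
,,,,,,
[10] ,,,,,,
,,,,,,
,,<,@,
,,@@@,
,,@@,,
,,,,,,
[11] ,,,,,,
,,^,,,
,,@,@,
,,@@@,
,,@@,,
,,,,,,
[12] ,,,,,,
,,@>,,
,,@,@,
,,@@@,
,,@@,,
,,,,,,
[13] ,,,,,,
,,@@,,
,,@v@,
,,@@@,
,,@@,,
,,,,,,
[14] ,,,,,,
,,@@,,
,,<@@,
,,@@@,
,,@@,,
,,,,,,
[15] ,,,,,,
,,@@,,
,,,@@,
,,v@@,
,,@@,,
,,,,,,
[16] ,,,,,,
,,@@,,
,,,@@,
,,,>@,
,,@@,,
,,,,,,
[17] ,,,,,,
,,@@,,
,,,^@,
,,,,@,
,,@@,,
,,,,,,
[18] ,,,,,,
,,@@,,
,,<,@,
,,,,@,
,,@@,,
,,,,,,
[19] ,,,,,,
,,^@,,
,,@,@,
,,,,@,
,,@@,,
,,,,,,
[20] ,,,,,,
,<,@,,
,,@,@,
,,,,@,
,,@@,,
,,,,,,
[21] ,^,,,,
,@,@,,
,,@,@,
,,,,@,
,,@@,,
,,,,,,
[22] ,@>,,,
,@,@,,
,,@,@,
,,,,@,
,,@@,,
,,,,,,
[23] ,@@,,,
,@v@,,
,,@,@,
,,,,@,
,,@@,,
,,,,,,
[24] ,@@,,,
,<@@,,
,,@,@,
,,,,@,
,,@@,,
,,,,,,
[25] ,@@,,,
,,@@,,
,v@,@,
,,,,@,
,,@@,,
,,,,,,
[26] ,@@,,,
,,@@,,
<@@,@,
,,,,@,
,,@@,,
,,,,,,
[27] ,@@,,,
^,@@,,
@@@,@,
,,,,@,
,,@@,,
,,,,,,
[28] ,@@,,,
@>@@,,
@@@,@,
,,,,@,
,,@@,,
,,,,,,
[29] ,@@,,,
@@@@,,
@v@,@,
,,,,@,
,,@@,,
,,,,,,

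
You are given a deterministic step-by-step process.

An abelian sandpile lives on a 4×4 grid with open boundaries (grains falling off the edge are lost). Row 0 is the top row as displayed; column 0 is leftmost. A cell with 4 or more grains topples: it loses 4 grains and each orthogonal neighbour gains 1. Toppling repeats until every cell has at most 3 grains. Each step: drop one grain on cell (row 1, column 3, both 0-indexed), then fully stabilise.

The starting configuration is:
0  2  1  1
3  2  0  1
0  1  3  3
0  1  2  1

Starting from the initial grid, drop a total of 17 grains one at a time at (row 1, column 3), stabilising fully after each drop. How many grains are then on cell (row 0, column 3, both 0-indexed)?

[0] 0  2  1  1
3  2  0  1
0  1  3  3
0  1  2  1
[1] 0  2  1  1
3  2  0  2
0  1  3  3
0  1  2  1
[2] 0  2  1  1
3  2  0  3
0  1  3  3
0  1  2  1
[3] 0  2  1  2
3  2  2  1
0  2  0  1
0  1  3  2
[4] 0  2  1  2
3  2  2  2
0  2  0  1
0  1  3  2
[5] 0  2  1  2
3  2  2  3
0  2  0  1
0  1  3  2
[6] 0  2  1  3
3  2  3  0
0  2  0  2
0  1  3  2
[7] 0  2  1  3
3  2  3  1
0  2  0  2
0  1  3  2
[8] 0  2  1  3
3  2  3  2
0  2  0  2
0  1  3  2
[9] 0  2  1  3
3  2  3  3
0  2  0  2
0  1  3  2
[10] 0  2  3  0
3  3  0  2
0  2  1  3
0  1  3  2
[11] 0  2  3  0
3  3  0  3
0  2  1  3
0  1  3  2
[12] 0  2  3  1
3  3  1  1
0  2  2  0
0  1  3  3
[13] 0  2  3  1
3  3  1  2
0  2  2  0
0  1  3  3
[14] 0  2  3  1
3  3  1  3
0  2  2  0
0  1  3  3
[15] 0  2  3  2
3  3  2  0
0  2  2  1
0  1  3  3
[16] 0  2  3  2
3  3  2  1
0  2  2  1
0  1  3  3
[17] 0  2  3  2
3  3  2  2
0  2  2  1
0  1  3  3

2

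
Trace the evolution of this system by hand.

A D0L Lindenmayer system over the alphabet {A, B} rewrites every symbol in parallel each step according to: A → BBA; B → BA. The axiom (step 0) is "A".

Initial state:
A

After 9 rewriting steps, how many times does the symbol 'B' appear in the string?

1970

gen 0: A
gen 1: BBA
gen 2: BABABBA
gen 3: BABBABABBABABABBA
gen 4: BABBABABABBABABBABABABBABABBABABBABABABBA
gen 5: BABBABABABBABABBABABBABABABBABABBABABABBABABBABABBABABABBABABBABABABBABABBABABABBABABBABABBABABABBA
gen 6: BABBABABABBABABBABABBABABABBABABBABABABBABABBABABABBABABBA…BABBABABBABABABBABABBABABABBABABBABABABBABABBABABBABABABBA  (len 239)
gen 7: BABBABABABBABABBABABBABABABBABABBABABABBABABBABABABBABABBA…BABBABABBABABABBABABBABABABBABABBABABABBABABBABABBABABABBA  (len 577)
gen 8: BABBABABABBABABBABABBABABABBABABBABABABBABABBABABABBABABBA…BABBABABBABABABBABABBABABABBABABBABABABBABABBABABBABABABBA  (len 1393)
gen 9: BABBABABABBABABBABABBABABABBABABBABABABBABABBABABABBABABBA…BABBABABBABABABBABABBABABABBABABBABABABBABABBABABBABABABBA  (len 3363)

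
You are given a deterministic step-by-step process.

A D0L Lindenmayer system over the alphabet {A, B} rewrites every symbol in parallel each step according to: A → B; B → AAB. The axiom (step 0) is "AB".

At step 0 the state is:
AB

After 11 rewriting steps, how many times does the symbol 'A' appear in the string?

2048

k=0  AB
k=1  BAAB
k=2  AABBBAAB
k=3  BBAABAABAABBBAAB
k=4  AABAABBBAABBBAABBBAABAABAABBBAAB
k=5  BBAABBBAABAABAABBBAABAABAABBBAABAABAABBBAABBBAABBBAABAABAABBBAAB
k=6  AABAABBBAABAABAABBBAABBBAABBBAABAABAABBBAABBBAABBBAABAABAA…BAABAABAABBBAABAABAABBBAABAABAABBBAABBBAABBBAABAABAABBBAAB  (len 128)
k=7  BBAABBBAABAABAABBBAABBBAABBBAABAABAABBBAABAABAABBBAABAABAA…BAABAABAABBBAABAABAABBBAABAABAABBBAABBBAABBBAABAABAABBBAAB  (len 256)
k=8  AABAABBBAABAABAABBBAABBBAABBBAABAABAABBBAABAABAABBBAABAABA…BAABAABAABBBAABAABAABBBAABAABAABBBAABBBAABBBAABAABAABBBAAB  (len 512)
k=9  BBAABBBAABAABAABBBAABBBAABBBAABAABAABBBAABAABAABBBAABAABAA…BAABAABAABBBAABAABAABBBAABAABAABBBAABBBAABBBAABAABAABBBAAB  (len 1024)
k=10  AABAABBBAABAABAABBBAABBBAABBBAABAABAABBBAABAABAABBBAABAABA…BAABAABAABBBAABAABAABBBAABAABAABBBAABBBAABBBAABAABAABBBAAB  (len 2048)
k=11  BBAABBBAABAABAABBBAABBBAABBBAABAABAABBBAABAABAABBBAABAABAA…BAABAABAABBBAABAABAABBBAABAABAABBBAABBBAABBBAABAABAABBBAAB  (len 4096)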